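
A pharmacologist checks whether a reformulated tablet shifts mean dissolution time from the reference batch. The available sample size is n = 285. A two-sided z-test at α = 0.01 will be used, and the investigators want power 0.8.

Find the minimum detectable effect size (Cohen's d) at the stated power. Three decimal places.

d ≈ 0.202

Required noncentrality: δ = z_{0.005} + z_{0.20} = 2.576 + 0.842 = 3.417.
(Lower-tail contribution to power is negligible for δ > 0.)
δ = d·√n ⇒ d = δ/√n = 3.417/√285 = 0.2024.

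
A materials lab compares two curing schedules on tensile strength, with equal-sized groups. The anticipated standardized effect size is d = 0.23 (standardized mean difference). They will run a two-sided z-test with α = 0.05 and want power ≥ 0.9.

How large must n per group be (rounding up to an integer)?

Set Φ(δ − 1.960) = 0.9; then δ − 1.960 = Φ⁻¹(0.9) = 1.282, giving δ = 3.242.
(For δ > 0 the lower-tail rejection region contributes negligibly to power, so the one-term inversion is standard.)
δ = d·√(n/2) ⇒ n = 2(δ/d)² = 2 × (3.242 / 0.23)² = 397.26.
Round up to the next whole unit.

n = 398 per group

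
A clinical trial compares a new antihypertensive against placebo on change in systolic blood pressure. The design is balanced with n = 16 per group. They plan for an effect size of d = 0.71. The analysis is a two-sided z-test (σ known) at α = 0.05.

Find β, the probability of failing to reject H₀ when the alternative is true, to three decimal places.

Noncentrality parameter: δ = d·√(n/2) = 0.71 × √(16/2) = 2.0082
Critical value for a two-sided test at α = 0.05: z_{α/2} = 1.960.
Power = Φ(δ − 1.960) + Φ(−δ − 1.960) = Φ(0.048) + Φ(-3.968) = 0.5192 + 0.0000 = 0.5193.
Type II error: β = 1 − power = 1 − 0.5193 = 0.4807.

β ≈ 0.481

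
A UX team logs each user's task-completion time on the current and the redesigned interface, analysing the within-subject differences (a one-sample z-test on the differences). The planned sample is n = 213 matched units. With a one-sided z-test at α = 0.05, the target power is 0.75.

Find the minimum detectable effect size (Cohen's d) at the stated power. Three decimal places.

d ≈ 0.159

Need Φ(δ − 1.645) = 0.75, so δ = 1.645 + 0.674 = 2.319.
δ = d·√n ⇒ d = δ/√n = 2.319/√213 = 0.1589.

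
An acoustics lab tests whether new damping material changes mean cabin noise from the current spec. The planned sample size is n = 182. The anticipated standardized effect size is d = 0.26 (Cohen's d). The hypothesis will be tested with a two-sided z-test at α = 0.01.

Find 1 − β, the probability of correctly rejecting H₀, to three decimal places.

Noncentrality parameter: δ = d·√n = 0.26 × √182 = 3.5076
Critical value for a two-sided test at α = 0.01: z_{α/2} = 2.576.
Power = Φ(δ − 2.576) + Φ(−δ − 2.576) = Φ(0.932) + Φ(-6.083) = 0.8243 + 0.0000 = 0.8243.

Power ≈ 0.824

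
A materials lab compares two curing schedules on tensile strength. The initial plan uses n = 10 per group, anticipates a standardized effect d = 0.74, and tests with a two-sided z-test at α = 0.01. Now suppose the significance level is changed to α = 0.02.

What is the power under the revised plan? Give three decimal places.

δ = d·√(n/2) = 0.74 × √(10/2) = 1.6547 (unchanged). New critical value: z_{0.01} = 2.326.
Revised power = Φ(δ − 2.326) + Φ(−δ − 2.326) = Φ(-0.672) + Φ(-3.981) = 0.2509 + 0.0000 = 0.2509.

Power ≈ 0.251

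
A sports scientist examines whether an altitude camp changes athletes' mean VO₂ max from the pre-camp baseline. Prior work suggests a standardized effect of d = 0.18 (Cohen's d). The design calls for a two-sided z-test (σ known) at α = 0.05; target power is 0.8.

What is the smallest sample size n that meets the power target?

n = 243

Set Φ(δ − 1.960) = 0.8; then δ − 1.960 = Φ⁻¹(0.8) = 0.842, giving δ = 2.802.
(The Φ(−δ − z_{α/2}) term is vanishingly small for δ > 0 and is dropped in the standard sample-size formula.)
δ = d·√n ⇒ n = (δ/d)² = (2.802 / 0.18)² = 242.25.
Rounding up, n = 243.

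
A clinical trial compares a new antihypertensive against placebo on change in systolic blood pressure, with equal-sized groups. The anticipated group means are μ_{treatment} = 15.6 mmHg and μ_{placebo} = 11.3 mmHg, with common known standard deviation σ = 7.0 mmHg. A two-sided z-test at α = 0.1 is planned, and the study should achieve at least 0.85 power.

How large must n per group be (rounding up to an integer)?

Standardized effect: d = |μ_{treatment} − μ_{placebo}| / σ = |15.6 − 11.3| / 7.0 = 0.6143
Set Φ(δ − 1.645) = 0.85; then δ − 1.645 = Φ⁻¹(0.85) = 1.036, giving δ = 2.681.
(Ignoring the negligible lower-tail rejection probability gives the usual closed-form inversion.)
δ = d·√(n/2) ⇒ n = 2(δ/d)² = 2 × (2.681 / 0.6143)² = 38.10.
Round up to the next whole unit.

n = 39 per group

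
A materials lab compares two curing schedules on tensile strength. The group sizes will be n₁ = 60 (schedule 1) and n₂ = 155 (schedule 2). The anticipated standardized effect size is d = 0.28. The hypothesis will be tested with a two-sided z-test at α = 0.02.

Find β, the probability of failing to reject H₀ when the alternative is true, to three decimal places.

Noncentrality parameter: δ = d / √(1/n₁ + 1/n₂) = 0.28 / √(1/60 + 1/155) = 1.8415
Critical value for a two-sided test at α = 0.02: z_{α/2} = 2.326.
Power = Φ(δ − 2.326) + Φ(−δ − 2.326) = Φ(-0.485) + Φ(-4.168) = 0.3139 + 0.0000 = 0.3139.
Type II error: β = 1 − power = 1 − 0.3139 = 0.6861.

β ≈ 0.686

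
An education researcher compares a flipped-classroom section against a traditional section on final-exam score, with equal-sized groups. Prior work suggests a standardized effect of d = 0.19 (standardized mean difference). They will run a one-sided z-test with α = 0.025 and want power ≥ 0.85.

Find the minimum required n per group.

n = 498 per group

Set Φ(δ − 1.960) = 0.85; then δ − 1.960 = Φ⁻¹(0.85) = 1.036, giving δ = 2.996.
δ = d·√(n/2) ⇒ n = 2(δ/d)² = 2 × (2.996 / 0.19)² = 497.42.
Rounding up, n = 498 per group.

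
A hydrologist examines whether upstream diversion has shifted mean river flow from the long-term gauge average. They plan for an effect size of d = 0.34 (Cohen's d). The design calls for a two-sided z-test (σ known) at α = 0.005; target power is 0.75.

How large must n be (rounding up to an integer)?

n = 105

For power 0.75 need Φ(δ − z_{0.0025}) = 0.75, so δ = z_{0.0025} + z_{0.25} = 2.807 + 0.674 = 3.482.
(The Φ(−δ − z_{α/2}) term is vanishingly small for δ > 0 and is dropped in the standard sample-size formula.)
δ = d·√n ⇒ n = (δ/d)² = (3.482 / 0.34)² = 104.85.
Round up to the next whole unit.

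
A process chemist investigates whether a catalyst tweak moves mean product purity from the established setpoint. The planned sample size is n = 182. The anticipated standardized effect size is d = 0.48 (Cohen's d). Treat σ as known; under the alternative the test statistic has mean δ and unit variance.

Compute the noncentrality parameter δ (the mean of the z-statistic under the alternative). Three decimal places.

δ ≈ 6.476

The noncentrality parameter scales effect size by the design's sample-size factor: δ = d·√n = 0.48 × √182 = 6.4756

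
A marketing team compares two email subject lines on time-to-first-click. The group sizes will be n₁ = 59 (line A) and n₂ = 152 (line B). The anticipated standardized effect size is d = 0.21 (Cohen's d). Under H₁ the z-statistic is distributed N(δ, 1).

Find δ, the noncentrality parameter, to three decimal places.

δ ≈ 1.369

The noncentrality parameter scales effect size by the design's sample-size factor: δ = d / √(1/n₁ + 1/n₂) = 0.21 / √(1/59 + 1/152) = 1.3691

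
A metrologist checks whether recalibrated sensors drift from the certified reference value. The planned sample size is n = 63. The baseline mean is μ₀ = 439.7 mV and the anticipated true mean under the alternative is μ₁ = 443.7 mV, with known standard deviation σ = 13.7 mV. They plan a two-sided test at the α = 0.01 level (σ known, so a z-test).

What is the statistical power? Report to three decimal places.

Power ≈ 0.398

Standardized effect: d = |μ₁ − μ₀| / σ = |443.7 − 439.7| / 13.7 = 0.2920
Noncentrality parameter: δ = d·√n = 0.2920 × √63 = 2.3174
Two-sided α = 0.01 → critical value z_{0.005} = 2.576.
Power = Φ(δ − 2.576) + Φ(−δ − 2.576) = Φ(-0.258) + Φ(-4.893) = 0.3981 + 0.0000 = 0.3981.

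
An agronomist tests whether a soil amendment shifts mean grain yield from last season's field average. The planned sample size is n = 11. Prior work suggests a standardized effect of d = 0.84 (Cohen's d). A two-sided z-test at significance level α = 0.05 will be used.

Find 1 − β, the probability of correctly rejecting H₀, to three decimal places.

Noncentrality parameter: δ = d·√n = 0.84 × √11 = 2.7860
Two-sided α = 0.05 → critical value z_{0.025} = 1.960.
Power = Φ(δ − 1.960) + Φ(−δ − 1.960) = Φ(0.826) + Φ(-4.746) = 0.7956 + 0.0000 = 0.7956.

Power ≈ 0.796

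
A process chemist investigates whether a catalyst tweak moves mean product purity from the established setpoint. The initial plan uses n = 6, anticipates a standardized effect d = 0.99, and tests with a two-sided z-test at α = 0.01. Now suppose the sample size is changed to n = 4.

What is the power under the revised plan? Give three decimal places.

Power ≈ 0.276

With n = 4: δ = d·√n = 0.99 × √4 = 1.9800. Critical value z_{0.005} = 2.576.
Revised power = Φ(δ − 2.576) + Φ(−δ − 2.576) = Φ(-0.596) + Φ(-4.556) = 0.2756 + 0.0000 = 0.2756.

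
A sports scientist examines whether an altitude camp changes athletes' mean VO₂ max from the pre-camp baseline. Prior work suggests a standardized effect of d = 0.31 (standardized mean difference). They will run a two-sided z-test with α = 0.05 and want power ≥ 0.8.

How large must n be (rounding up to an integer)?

Set Φ(δ − 1.960) = 0.8; then δ − 1.960 = Φ⁻¹(0.8) = 0.842, giving δ = 2.802.
(For δ > 0 the lower-tail rejection region contributes negligibly to power, so the one-term inversion is standard.)
δ = d·√n ⇒ n = (δ/d)² = (2.802 / 0.31)² = 81.67.
Round up to the next whole unit.

n = 82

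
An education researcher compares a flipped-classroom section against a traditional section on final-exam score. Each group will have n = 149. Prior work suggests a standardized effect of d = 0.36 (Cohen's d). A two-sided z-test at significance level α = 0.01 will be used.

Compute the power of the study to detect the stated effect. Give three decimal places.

Power ≈ 0.702

Noncentrality parameter: δ = d·√(n/2) = 0.36 × √(149/2) = 3.1073
Critical value for a two-sided test at α = 0.01: z_{α/2} = 2.576.
Power = Φ(δ − 2.576) + Φ(−δ − 2.576) = Φ(0.531) + Φ(-5.683) = 0.7024 + 0.0000 = 0.7024.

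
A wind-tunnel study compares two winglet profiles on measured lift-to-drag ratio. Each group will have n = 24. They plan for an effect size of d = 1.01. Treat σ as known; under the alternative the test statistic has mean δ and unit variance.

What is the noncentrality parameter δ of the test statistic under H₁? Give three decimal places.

δ ≈ 3.499

The noncentrality parameter scales effect size by the design's sample-size factor: δ = d·√(n/2) = 1.01 × √(24/2) = 3.4987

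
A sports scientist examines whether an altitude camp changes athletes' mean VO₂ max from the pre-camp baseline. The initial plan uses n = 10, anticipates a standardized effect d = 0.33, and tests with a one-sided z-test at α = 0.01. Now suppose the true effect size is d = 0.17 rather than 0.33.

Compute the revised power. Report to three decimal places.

With d = 0.17: δ = d·√n = 0.17 × √10 = 0.5376. Critical value z_{0.01} = 2.326.
Revised power = P(Z > 2.326 − δ) = Φ(-1.789) = 0.0368.

Power ≈ 0.037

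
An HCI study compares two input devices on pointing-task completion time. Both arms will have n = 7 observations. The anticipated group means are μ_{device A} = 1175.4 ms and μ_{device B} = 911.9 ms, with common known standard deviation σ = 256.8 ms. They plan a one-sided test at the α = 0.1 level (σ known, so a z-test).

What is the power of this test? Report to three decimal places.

Standardized effect: d = |μ_{device A} − μ_{device B}| / σ = |1175.4 − 911.9| / 256.8 = 1.0261
Noncentrality parameter: δ = d·√(n/2) = 1.0261 × √(7/2) = 1.9196
One-sided α = 0.1 → critical value z_{0.1} = 1.282.
Power = Φ(δ − 1.282) = Φ(0.638) = 0.7383.

Power ≈ 0.738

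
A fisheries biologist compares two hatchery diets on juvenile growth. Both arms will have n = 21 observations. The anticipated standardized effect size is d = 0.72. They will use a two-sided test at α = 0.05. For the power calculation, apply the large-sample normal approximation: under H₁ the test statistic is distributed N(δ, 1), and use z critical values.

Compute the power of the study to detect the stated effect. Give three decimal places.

Power ≈ 0.645

Noncentrality parameter: δ = d·√(n/2) = 0.72 × √(21/2) = 2.3331
Critical value for a two-sided test at α = 0.05: z_{α/2} = 1.960.
Power = Φ(δ − 1.960) + Φ(−δ − 1.960) = Φ(0.373) + Φ(-4.293) = 0.6455 + 0.0000 = 0.6455.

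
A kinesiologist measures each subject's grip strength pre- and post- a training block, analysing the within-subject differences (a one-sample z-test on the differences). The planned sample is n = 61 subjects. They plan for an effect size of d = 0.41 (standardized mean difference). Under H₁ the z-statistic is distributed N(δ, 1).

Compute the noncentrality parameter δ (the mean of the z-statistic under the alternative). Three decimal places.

δ = d·√n = 0.41 × √61 = 3.2022

δ ≈ 3.202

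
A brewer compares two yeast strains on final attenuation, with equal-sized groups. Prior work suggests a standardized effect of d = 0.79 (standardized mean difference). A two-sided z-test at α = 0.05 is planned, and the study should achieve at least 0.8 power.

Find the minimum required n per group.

Set Φ(δ − 1.960) = 0.8; then δ − 1.960 = Φ⁻¹(0.8) = 0.842, giving δ = 2.802.
(Ignoring the negligible lower-tail rejection probability gives the usual closed-form inversion.)
δ = d·√(n/2) ⇒ n = 2(δ/d)² = 2 × (2.802 / 0.79)² = 25.15.
Round up to the next whole unit.

n = 26 per group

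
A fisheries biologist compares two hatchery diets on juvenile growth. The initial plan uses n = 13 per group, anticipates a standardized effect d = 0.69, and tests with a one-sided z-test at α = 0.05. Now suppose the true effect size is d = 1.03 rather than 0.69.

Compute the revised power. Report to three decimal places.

With d = 1.03: δ = d·√(n/2) = 1.03 × √(13/2) = 2.6260. Critical value z_{0.05} = 1.645.
Revised power = P(Z > 1.645 − δ) = Φ(0.981) = 0.8367.

Power ≈ 0.837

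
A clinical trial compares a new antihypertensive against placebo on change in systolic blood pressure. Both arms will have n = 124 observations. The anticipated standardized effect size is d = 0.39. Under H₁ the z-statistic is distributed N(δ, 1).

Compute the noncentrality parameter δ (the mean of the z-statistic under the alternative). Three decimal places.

δ ≈ 3.071

δ = d·√(n/2) = 0.39 × √(124/2) = 3.0709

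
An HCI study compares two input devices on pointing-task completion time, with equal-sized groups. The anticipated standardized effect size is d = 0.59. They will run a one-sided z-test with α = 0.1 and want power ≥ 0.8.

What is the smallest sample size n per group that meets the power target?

n = 26 per group

Set Φ(δ − 1.282) = 0.8; then δ − 1.282 = Φ⁻¹(0.8) = 0.842, giving δ = 2.123.
δ = d·√(n/2) ⇒ n = 2(δ/d)² = 2 × (2.123 / 0.59)² = 25.90.
Rounding up, n = 26 per group.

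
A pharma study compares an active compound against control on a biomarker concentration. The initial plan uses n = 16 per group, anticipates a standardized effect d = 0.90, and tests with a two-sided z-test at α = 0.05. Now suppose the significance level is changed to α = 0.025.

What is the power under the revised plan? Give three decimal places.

Power ≈ 0.620

δ = d·√(n/2) = 0.90 × √(16/2) = 2.5456 (unchanged). New critical value: z_{0.0125} = 2.241.
Revised power = Φ(δ − 2.241) + Φ(−δ − 2.241) = Φ(0.304) + Φ(-4.787) = 0.6195 + 0.0000 = 0.6195.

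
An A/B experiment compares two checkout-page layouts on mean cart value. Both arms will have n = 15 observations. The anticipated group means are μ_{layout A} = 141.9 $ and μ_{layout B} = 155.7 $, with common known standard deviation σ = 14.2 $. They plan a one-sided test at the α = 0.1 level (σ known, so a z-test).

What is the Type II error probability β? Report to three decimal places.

β ≈ 0.084

Standardized effect: d = |μ_{layout A} − μ_{layout B}| / σ = |141.9 − 155.7| / 14.2 = 0.9718
Noncentrality parameter: λ = d·√(n/2) = 0.9718 × √(15/2) = 2.6615
Critical value for a one-sided test at α = 0.1: z_α = 1.282.
Power = P(Z > 1.282 − λ) = Φ(1.380) = 0.9162.
Type II error: β = 1 − power = 1 − 0.9162 = 0.0838.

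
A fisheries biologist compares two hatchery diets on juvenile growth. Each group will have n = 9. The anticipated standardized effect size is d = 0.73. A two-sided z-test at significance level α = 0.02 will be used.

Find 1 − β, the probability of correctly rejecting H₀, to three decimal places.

Power ≈ 0.218

Noncentrality parameter: δ = d·√(n/2) = 0.73 × √(9/2) = 1.5486
Critical value for a two-sided test at α = 0.02: z_{α/2} = 2.326.
Power = Φ(δ − 2.326) + Φ(−δ − 2.326) = Φ(-0.778) + Φ(-3.875) = 0.2183 + 0.0001 = 0.2184.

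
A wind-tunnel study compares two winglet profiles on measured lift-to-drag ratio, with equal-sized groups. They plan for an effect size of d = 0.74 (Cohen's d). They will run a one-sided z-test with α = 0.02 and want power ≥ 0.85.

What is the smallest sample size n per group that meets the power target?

n = 35 per group

For power 0.85 need Φ(δ − z_{0.02}) = 0.85, so δ = z_{0.02} + z_{0.15} = 2.054 + 1.036 = 3.090.
δ = d·√(n/2) ⇒ n = 2(δ/d)² = 2 × (3.090 / 0.74)² = 34.88.
Rounding up, n = 35 per group.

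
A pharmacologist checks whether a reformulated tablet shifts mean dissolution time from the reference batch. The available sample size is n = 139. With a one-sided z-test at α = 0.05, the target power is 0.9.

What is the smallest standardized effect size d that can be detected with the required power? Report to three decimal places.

Required noncentrality: δ = z_{0.05} + z_{0.10} = 1.645 + 1.282 = 2.926.
δ = d·√n ⇒ d = δ/√n = 2.926/√139 = 0.2482.

d ≈ 0.248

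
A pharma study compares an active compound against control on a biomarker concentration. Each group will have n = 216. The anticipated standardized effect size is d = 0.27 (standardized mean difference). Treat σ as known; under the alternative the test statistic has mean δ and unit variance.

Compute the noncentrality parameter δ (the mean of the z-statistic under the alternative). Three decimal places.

δ ≈ 2.806

δ = d·√(n/2) = 0.27 × √(216/2) = 2.8059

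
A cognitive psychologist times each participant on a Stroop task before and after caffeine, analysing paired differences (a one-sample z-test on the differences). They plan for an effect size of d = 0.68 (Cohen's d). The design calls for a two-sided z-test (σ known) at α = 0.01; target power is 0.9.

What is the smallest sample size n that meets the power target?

For power 0.9 need Φ(δ − z_{0.005}) = 0.9, so δ = z_{0.005} + z_{0.10} = 2.576 + 1.282 = 3.857.
(Ignoring the negligible lower-tail rejection probability gives the usual closed-form inversion.)
δ = d·√n ⇒ n = (δ/d)² = (3.857 / 0.68)² = 32.18.
Round up to the next whole unit.

n = 33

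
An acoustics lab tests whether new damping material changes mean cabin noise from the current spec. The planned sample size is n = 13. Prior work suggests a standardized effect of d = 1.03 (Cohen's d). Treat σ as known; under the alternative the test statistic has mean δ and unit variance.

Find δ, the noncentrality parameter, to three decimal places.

The noncentrality parameter scales effect size by the design's sample-size factor: δ = d·√n = 1.03 × √13 = 3.7137

δ ≈ 3.714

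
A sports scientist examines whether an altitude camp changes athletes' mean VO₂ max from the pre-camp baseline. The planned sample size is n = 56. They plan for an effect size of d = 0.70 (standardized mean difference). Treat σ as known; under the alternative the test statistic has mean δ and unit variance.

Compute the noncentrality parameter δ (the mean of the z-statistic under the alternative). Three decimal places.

The noncentrality parameter scales effect size by the design's sample-size factor: δ = d·√n = 0.70 × √56 = 5.2383

δ ≈ 5.238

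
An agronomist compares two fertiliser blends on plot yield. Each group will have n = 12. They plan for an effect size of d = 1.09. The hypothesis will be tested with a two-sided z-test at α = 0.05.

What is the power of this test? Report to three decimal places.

Power ≈ 0.761

Noncentrality parameter: δ = d·√(n/2) = 1.09 × √(12/2) = 2.6699
Two-sided α = 0.05 → critical value z_{0.025} = 1.960.
Power = Φ(δ − 1.960) + Φ(−δ − 1.960) = Φ(0.710) + Φ(-4.630) = 0.7611 + 0.0000 = 0.7611.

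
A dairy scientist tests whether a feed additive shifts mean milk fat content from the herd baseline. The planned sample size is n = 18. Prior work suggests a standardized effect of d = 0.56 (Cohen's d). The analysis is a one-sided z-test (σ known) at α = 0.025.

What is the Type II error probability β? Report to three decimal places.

Noncentrality parameter: δ = d·√n = 0.56 × √18 = 2.3759
One-sided α = 0.025 → critical value z_{0.025} = 1.960.
Power = P(Z > 1.960 − δ) = Φ(0.416) = 0.6613.
Type II error: β = 1 − power = 1 − 0.6613 = 0.3387.

β ≈ 0.339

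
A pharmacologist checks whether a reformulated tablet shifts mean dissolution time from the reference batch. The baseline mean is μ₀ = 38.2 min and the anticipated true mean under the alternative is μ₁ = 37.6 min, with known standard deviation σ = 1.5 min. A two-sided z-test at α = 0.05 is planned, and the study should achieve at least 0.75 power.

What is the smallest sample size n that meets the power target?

Standardized effect: d = |μ₁ − μ₀| / σ = |37.6 − 38.2| / 1.5 = 0.4000
For power 0.75 need Φ(δ − z_{0.025}) = 0.75, so δ = z_{0.025} + z_{0.25} = 1.960 + 0.674 = 2.634.
(The Φ(−δ − z_{α/2}) term is vanishingly small for δ > 0 and is dropped in the standard sample-size formula.)
δ = d·√n ⇒ n = (δ/d)² = (2.634 / 0.4000)² = 43.38.
Rounding up, n = 44.

n = 44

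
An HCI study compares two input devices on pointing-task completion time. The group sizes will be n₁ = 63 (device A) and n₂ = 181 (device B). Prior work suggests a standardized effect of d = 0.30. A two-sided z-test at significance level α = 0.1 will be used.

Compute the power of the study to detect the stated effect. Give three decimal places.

Noncentrality parameter: δ = d / √(1/n₁ + 1/n₂) = 0.30 / √(1/63 + 1/181) = 2.0509
Two-sided α = 0.1 → critical value z_{0.05} = 1.645.
Power = Φ(δ − 1.645) + Φ(−δ − 1.645) = Φ(0.406) + Φ(-3.696) = 0.6576 + 0.0001 = 0.6577.

Power ≈ 0.658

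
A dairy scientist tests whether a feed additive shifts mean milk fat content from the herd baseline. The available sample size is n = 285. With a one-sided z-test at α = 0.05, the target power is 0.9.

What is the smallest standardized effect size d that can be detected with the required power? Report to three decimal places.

d ≈ 0.173

Required noncentrality: δ = z_{0.05} + z_{0.10} = 1.645 + 1.282 = 2.926.
δ = d·√n ⇒ d = δ/√n = 2.926/√285 = 0.1733.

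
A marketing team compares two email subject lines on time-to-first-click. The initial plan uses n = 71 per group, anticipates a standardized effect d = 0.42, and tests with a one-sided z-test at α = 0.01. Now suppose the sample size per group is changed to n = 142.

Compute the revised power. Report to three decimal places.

With n = 142 per group: δ = d·√(n/2) = 0.42 × √(142/2) = 3.5390. Critical value z_{0.01} = 2.326.
Revised power = Φ(δ − 2.326) = Φ(1.213) = 0.8874.

Power ≈ 0.887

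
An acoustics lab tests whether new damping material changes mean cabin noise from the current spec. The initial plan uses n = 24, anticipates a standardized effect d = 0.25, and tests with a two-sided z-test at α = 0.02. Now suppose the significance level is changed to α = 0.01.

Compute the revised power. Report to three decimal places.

δ = d·√n = 0.25 × √24 = 1.2247 (unchanged). New critical value: z_{0.005} = 2.576.
Revised power = Φ(δ − 2.576) + Φ(−δ − 2.576) = Φ(-1.351) + Φ(-3.801) = 0.0883 + 0.0001 = 0.0884.

Power ≈ 0.088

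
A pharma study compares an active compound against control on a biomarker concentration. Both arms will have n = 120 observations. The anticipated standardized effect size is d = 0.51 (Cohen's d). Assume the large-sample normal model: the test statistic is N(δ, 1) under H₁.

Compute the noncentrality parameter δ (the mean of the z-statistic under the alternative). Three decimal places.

δ ≈ 3.950

The noncentrality parameter scales effect size by the design's sample-size factor: δ = d·√(n/2) = 0.51 × √(120/2) = 3.9504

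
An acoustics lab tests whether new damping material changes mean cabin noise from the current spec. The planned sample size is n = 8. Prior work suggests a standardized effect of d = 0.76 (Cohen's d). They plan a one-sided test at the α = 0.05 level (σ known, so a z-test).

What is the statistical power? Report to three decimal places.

Noncentrality parameter: δ = d·√n = 0.76 × √8 = 2.1496
One-sided α = 0.05 → critical value z_{0.05} = 1.645.
Power = P(Z > 1.645 − δ) = Φ(0.505) = 0.6931.

Power ≈ 0.693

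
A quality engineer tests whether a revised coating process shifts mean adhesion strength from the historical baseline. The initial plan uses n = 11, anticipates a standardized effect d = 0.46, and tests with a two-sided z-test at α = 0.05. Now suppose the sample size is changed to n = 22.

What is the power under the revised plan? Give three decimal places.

Power ≈ 0.578

With n = 22: δ = d·√n = 0.46 × √22 = 2.1576. Critical value z_{0.025} = 1.960.
Revised power = Φ(δ − 1.960) + Φ(−δ − 1.960) = Φ(0.198) + Φ(-4.118) = 0.5783 + 0.0000 = 0.5784.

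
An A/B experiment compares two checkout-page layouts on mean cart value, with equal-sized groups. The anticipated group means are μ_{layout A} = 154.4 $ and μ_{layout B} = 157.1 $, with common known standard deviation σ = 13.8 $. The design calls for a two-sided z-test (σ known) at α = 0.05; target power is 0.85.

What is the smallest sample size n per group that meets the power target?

n = 470 per group

Standardized effect: d = |μ_{layout A} − μ_{layout B}| / σ = |154.4 − 157.1| / 13.8 = 0.1957
Set Φ(δ − 1.960) = 0.85; then δ − 1.960 = Φ⁻¹(0.85) = 1.036, giving δ = 2.996.
(The Φ(−δ − z_{α/2}) term is vanishingly small for δ > 0 and is dropped in the standard sample-size formula.)
δ = d·√(n/2) ⇒ n = 2(δ/d)² = 2 × (2.996 / 0.1957)² = 469.09.
Round up to the next whole unit.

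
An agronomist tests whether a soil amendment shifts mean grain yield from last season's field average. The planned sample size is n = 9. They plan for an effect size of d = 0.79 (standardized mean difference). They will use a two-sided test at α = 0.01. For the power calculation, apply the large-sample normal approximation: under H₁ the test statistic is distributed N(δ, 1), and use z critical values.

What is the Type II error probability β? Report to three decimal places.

β ≈ 0.582

Noncentrality parameter: δ = d·√n = 0.79 × √9 = 2.3700
Critical value for a two-sided test at α = 0.01: z_{α/2} = 2.576.
Power = Φ(δ − 2.576) + Φ(−δ − 2.576) = Φ(-0.206) + Φ(-4.946) = 0.4185 + 0.0000 = 0.4185.
Type II error: β = 1 − power = 1 − 0.4185 = 0.5815.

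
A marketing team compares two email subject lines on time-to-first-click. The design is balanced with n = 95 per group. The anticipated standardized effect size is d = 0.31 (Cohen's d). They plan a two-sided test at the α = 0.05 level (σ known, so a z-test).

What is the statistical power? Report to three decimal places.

Noncentrality parameter: δ = d·√(n/2) = 0.31 × √(95/2) = 2.1365
Two-sided α = 0.05 → critical value z_{0.025} = 1.960.
Power = Φ(δ − 1.960) + Φ(−δ − 1.960) = Φ(0.177) + Φ(-4.096) = 0.5701 + 0.0000 = 0.5701.

Power ≈ 0.570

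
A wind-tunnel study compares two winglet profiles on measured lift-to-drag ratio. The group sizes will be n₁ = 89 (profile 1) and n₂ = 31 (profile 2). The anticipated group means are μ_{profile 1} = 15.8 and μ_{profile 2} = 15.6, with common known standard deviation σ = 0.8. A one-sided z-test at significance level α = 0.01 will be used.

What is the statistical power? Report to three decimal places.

Power ≈ 0.130

Standardized effect: d = |μ_{profile 1} − μ_{profile 2}| / σ = |15.8 − 15.6| / 0.8 = 0.2500
Noncentrality parameter: δ = d / √(1/n₁ + 1/n₂) = 0.2500 / √(1/89 + 1/31) = 1.1987
One-sided α = 0.01 → critical value z_{0.01} = 2.326.
Power = P(Z > 2.326 − δ) = Φ(-1.128) = 0.1297.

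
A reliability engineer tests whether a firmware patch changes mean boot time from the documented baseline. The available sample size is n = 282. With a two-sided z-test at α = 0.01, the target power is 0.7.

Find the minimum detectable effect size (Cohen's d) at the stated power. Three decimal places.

d ≈ 0.185

Required noncentrality: δ = z_{0.005} + z_{0.30} = 2.576 + 0.524 = 3.100.
(The second rejection-region term Φ(−δ − z_{α/2}) is negligible and dropped.)
δ = d·√n ⇒ d = δ/√n = 3.100/√282 = 0.1846.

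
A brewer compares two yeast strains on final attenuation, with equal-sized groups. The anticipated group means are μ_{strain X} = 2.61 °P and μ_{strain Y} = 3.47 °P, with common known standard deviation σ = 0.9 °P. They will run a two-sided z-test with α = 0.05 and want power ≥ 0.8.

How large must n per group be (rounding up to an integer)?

n = 18 per group

Standardized effect: d = |μ_{strain X} − μ_{strain Y}| / σ = |2.61 − 3.47| / 0.9 = 0.9556
For power 0.8 need Φ(δ − z_{0.025}) = 0.8, so δ = z_{0.025} + z_{0.20} = 1.960 + 0.842 = 2.802.
(The Φ(−δ − z_{α/2}) term is vanishingly small for δ > 0 and is dropped in the standard sample-size formula.)
δ = d·√(n/2) ⇒ n = 2(δ/d)² = 2 × (2.802 / 0.9556)² = 17.19.
Rounding up, n = 18 per group.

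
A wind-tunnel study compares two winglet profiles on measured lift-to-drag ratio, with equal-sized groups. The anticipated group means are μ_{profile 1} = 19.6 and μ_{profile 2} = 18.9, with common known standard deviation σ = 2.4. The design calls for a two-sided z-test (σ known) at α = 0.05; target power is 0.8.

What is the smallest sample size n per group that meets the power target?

Standardized effect: d = |μ_{profile 1} − μ_{profile 2}| / σ = |19.6 − 18.9| / 2.4 = 0.2917
For power 0.8 need Φ(δ − z_{0.025}) = 0.8, so δ = z_{0.025} + z_{0.20} = 1.960 + 0.842 = 2.802.
(Ignoring the negligible lower-tail rejection probability gives the usual closed-form inversion.)
δ = d·√(n/2) ⇒ n = 2(δ/d)² = 2 × (2.802 / 0.2917)² = 184.53.
Round up to the next whole unit.

n = 185 per group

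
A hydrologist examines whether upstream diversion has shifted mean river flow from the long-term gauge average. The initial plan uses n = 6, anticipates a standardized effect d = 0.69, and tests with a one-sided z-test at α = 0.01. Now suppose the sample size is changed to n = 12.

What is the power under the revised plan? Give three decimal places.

With n = 12: δ = d·√n = 0.69 × √12 = 2.3902. Critical value z_{0.01} = 2.326.
Revised power = Φ(δ − 2.326) = Φ(0.064) = 0.5255.

Power ≈ 0.525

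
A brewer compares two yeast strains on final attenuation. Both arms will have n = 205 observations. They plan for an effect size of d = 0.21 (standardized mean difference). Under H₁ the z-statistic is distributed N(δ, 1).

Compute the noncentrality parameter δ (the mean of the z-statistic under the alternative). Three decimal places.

δ = d·√(n/2) = 0.21 × √(205/2) = 2.1261

δ ≈ 2.126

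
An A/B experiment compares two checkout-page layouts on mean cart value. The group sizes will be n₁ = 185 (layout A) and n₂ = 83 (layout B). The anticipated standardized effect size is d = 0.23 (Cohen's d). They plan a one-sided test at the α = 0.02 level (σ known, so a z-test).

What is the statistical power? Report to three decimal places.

Noncentrality parameter: δ = d / √(1/n₁ + 1/n₂) = 0.23 / √(1/185 + 1/83) = 1.7409
Critical value for a one-sided test at α = 0.02: z_α = 2.054.
Power = P(Z > 2.054 − δ) = Φ(-0.313) = 0.3772.

Power ≈ 0.377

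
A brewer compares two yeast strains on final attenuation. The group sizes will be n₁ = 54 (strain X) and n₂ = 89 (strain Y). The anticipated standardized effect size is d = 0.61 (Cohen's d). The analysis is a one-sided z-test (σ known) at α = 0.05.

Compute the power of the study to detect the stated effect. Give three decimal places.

Noncentrality parameter: δ = d / √(1/n₁ + 1/n₂) = 0.61 / √(1/54 + 1/89) = 3.5363
Critical value for a one-sided test at α = 0.05: z_α = 1.645.
Power = Φ(δ − 1.645) = Φ(1.891) = 0.9707.

Power ≈ 0.971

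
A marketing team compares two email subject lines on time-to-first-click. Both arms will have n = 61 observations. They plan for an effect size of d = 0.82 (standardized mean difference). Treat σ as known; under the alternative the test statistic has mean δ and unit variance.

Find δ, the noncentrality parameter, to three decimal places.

The noncentrality parameter scales effect size by the design's sample-size factor: δ = d·√(n/2) = 0.82 × √(61/2) = 4.5286

δ ≈ 4.529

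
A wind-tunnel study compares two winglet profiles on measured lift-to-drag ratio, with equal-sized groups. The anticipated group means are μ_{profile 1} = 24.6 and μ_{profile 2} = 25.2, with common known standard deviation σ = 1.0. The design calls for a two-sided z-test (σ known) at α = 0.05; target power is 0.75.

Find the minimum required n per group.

n = 39 per group

Standardized effect: d = |μ_{profile 1} − μ_{profile 2}| / σ = |24.6 − 25.2| / 1.0 = 0.6000
Set Φ(δ − 1.960) = 0.75; then δ − 1.960 = Φ⁻¹(0.75) = 0.674, giving δ = 2.634.
(The Φ(−δ − z_{α/2}) term is vanishingly small for δ > 0 and is dropped in the standard sample-size formula.)
δ = d·√(n/2) ⇒ n = 2(δ/d)² = 2 × (2.634 / 0.6000)² = 38.56.
Rounding up, n = 39 per group.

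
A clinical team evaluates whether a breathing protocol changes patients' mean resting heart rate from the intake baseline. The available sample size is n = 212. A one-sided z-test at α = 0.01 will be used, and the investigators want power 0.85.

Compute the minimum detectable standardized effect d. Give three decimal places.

Required noncentrality: δ = z_{0.01} + z_{0.15} = 2.326 + 1.036 = 3.363.
δ = d·√n ⇒ d = δ/√n = 3.363/√212 = 0.2310.

d ≈ 0.231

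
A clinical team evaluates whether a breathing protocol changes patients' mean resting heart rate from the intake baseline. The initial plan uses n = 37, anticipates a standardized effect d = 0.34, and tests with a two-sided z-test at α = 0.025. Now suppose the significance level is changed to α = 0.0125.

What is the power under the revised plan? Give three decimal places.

δ = d·√n = 0.34 × √37 = 2.0681 (unchanged). New critical value: z_{0.0063} = 2.498.
Revised power = Φ(δ − 2.498) + Φ(−δ − 2.498) = Φ(-0.430) + Φ(-4.566) = 0.3338 + 0.0000 = 0.3338.

Power ≈ 0.334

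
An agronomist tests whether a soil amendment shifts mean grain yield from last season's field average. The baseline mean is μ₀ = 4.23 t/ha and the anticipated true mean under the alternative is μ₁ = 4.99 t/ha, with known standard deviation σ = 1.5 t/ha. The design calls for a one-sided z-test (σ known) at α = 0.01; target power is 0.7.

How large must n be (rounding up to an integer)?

Standardized effect: d = |μ₁ − μ₀| / σ = |4.99 − 4.23| / 1.5 = 0.5067
Set Φ(δ − 2.326) = 0.7; then δ − 2.326 = Φ⁻¹(0.7) = 0.524, giving δ = 2.851.
δ = d·√n ⇒ n = (δ/d)² = (2.851 / 0.5067)² = 31.66.
Rounding up, n = 32.

n = 32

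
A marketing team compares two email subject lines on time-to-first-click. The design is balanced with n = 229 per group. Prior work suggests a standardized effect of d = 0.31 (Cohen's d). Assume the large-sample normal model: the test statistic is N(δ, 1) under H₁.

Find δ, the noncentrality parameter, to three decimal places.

The noncentrality parameter scales effect size by the design's sample-size factor: δ = d·√(n/2) = 0.31 × √(229/2) = 3.3171

δ ≈ 3.317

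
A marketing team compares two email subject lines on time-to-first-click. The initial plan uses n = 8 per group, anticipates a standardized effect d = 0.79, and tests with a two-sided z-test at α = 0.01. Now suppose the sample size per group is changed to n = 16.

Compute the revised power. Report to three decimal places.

Power ≈ 0.366

With n = 16 per group: δ = d·√(n/2) = 0.79 × √(16/2) = 2.2345. Critical value z_{0.005} = 2.576.
Revised power = Φ(δ − 2.576) + Φ(−δ − 2.576) = Φ(-0.341) + Φ(-4.810) = 0.3664 + 0.0000 = 0.3664.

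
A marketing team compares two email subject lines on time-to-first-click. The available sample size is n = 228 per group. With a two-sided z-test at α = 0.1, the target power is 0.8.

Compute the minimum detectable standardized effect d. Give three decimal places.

Required noncentrality: δ = z_{0.05} + z_{0.20} = 1.645 + 0.842 = 2.486.
(Lower-tail contribution to power is negligible for δ > 0.)
δ = d·√(n/2) ⇒ d = δ/√(n/2) = 2.486/√(228/2) = 0.2329.

d ≈ 0.233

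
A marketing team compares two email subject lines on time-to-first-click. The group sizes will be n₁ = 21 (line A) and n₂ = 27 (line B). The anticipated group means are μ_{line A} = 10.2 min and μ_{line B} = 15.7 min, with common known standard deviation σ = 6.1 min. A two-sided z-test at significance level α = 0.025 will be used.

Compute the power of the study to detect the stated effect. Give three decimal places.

Standardized effect: d = |μ_{line A} − μ_{line B}| / σ = |10.2 − 15.7| / 6.1 = 0.9016
Noncentrality parameter: δ = d / √(1/n₁ + 1/n₂) = 0.9016 / √(1/21 + 1/27) = 3.0989
Two-sided α = 0.025 → critical value z_{0.0125} = 2.241.
Power = Φ(δ − 2.241) + Φ(−δ − 2.241) = Φ(0.857) + Φ(-5.340) = 0.8044 + 0.0000 = 0.8044.

Power ≈ 0.804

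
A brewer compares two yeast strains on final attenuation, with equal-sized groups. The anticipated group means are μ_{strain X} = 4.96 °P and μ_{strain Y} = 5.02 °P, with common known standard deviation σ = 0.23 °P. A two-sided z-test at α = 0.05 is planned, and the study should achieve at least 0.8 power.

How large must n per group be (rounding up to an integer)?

Standardized effect: d = |μ_{strain X} − μ_{strain Y}| / σ = |4.96 − 5.02| / 0.23 = 0.2609
For power 0.8 need Φ(δ − z_{0.025}) = 0.8, so δ = z_{0.025} + z_{0.20} = 1.960 + 0.842 = 2.802.
(For δ > 0 the lower-tail rejection region contributes negligibly to power, so the one-term inversion is standard.)
δ = d·√(n/2) ⇒ n = 2(δ/d)² = 2 × (2.802 / 0.2609)² = 230.67.
Rounding up, n = 231 per group.

n = 231 per group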